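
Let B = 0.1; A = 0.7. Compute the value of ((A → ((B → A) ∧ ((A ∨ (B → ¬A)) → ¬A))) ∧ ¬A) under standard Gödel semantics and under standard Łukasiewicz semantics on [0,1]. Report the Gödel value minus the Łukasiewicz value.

Gödel evaluation:
  (B → A): 0.1 ≤ 0.7, so result = 1
  ¬A: Gödel ¬ of 0.7 = 0 (operand ≠ 0)
  (B → ¬A): 0.1 > 0, so result = 0
  (A ∨ (B → ¬A)) = max(0.7, 0) = 0.7
  ¬A: Gödel ¬ of 0.7 = 0 (operand ≠ 0)
  ((A ∨ (B → ¬A)) → ¬A): 0.7 > 0, so result = 0
  ((B → A) ∧ ((A ∨ (B → ¬A)) → ¬A)) = min(1, 0) = 0
  (A → ((B → A) ∧ ((A ∨ (B → ¬A)) → ¬A))): 0.7 > 0, so result = 0
  ¬A: Gödel ¬ of 0.7 = 0 (operand ≠ 0)
  ((A → ((B → A) ∧ ((A ∨ (B → ¬A)) → ¬A))) ∧ ¬A) = min(0, 0) = 0
  Gödel value = 0
Łukasiewicz evaluation:
  (B → A): min(1, 1 − 0.1 + 0.7) = 1
  ¬A: Łukasiewicz ¬ gives 1 − 0.7 = 0.3
  (B → ¬A): min(1, 1 − 0.1 + 0.3) = 1
  (A ∨ (B → ¬A)) = max(0.7, 1) = 1
  ¬A: Łukasiewicz ¬ gives 1 − 0.7 = 0.3
  ((A ∨ (B → ¬A)) → ¬A): min(1, 1 − 1 + 0.3) = 0.3
  ((B → A) ∧ ((A ∨ (B → ¬A)) → ¬A)) = min(1, 0.3) = 0.3
  (A → ((B → A) ∧ ((A ∨ (B → ¬A)) → ¬A))): min(1, 1 − 0.7 + 0.3) = 0.6
  ¬A: Łukasiewicz ¬ gives 1 − 0.7 = 0.3
  ((A → ((B → A) ∧ ((A ∨ (B → ¬A)) → ¬A))) ∧ ¬A) = min(0.6, 0.3) = 0.3
  Łukasiewicz value = 0.3
Difference: 0 − 0.3 = -0.30

-0.30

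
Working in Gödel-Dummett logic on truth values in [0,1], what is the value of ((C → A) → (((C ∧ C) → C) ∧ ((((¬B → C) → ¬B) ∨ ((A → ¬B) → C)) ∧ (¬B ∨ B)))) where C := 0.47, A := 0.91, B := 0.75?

(C → A): 0.47 ≤ 0.91, so result = 1
(C ∧ C) = min(0.47, 0.47) = 0.47
((C ∧ C) → C): 0.47 ≤ 0.47, so result = 1
¬B: Gödel ¬ of 0.75 = 0 (operand ≠ 0)
(¬B → C): 0 ≤ 0.47, so result = 1
¬B: Gödel ¬ of 0.75 = 0 (operand ≠ 0)
((¬B → C) → ¬B): 1 > 0, so result = 0
¬B: Gödel ¬ of 0.75 = 0 (operand ≠ 0)
(A → ¬B): 0.91 > 0, so result = 0
((A → ¬B) → C): 0 ≤ 0.47, so result = 1
(((¬B → C) → ¬B) ∨ ((A → ¬B) → C)) = max(0, 1) = 1
¬B: Gödel ¬ of 0.75 = 0 (operand ≠ 0)
(¬B ∨ B) = max(0, 0.75) = 0.75
((((¬B → C) → ¬B) ∨ ((A → ¬B) → C)) ∧ (¬B ∨ B)) = min(1, 0.75) = 0.75
(((C ∧ C) → C) ∧ ((((¬B → C) → ¬B) ∨ ((A → ¬B) → C)) ∧ (¬B ∨ B))) = min(1, 0.75) = 0.75
((C → A) → (((C ∧ C) → C) ∧ ((((¬B → C) → ¬B) ∨ ((A → ¬B) → C)) ∧ (¬B ∨ B)))): 1 > 0.75, so result = 0.75

0.75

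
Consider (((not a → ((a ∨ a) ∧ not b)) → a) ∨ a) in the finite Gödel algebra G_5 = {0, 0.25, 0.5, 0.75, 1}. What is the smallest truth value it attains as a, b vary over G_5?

0.25

The minimum is attained at a = 0.25, b = 0:
  not a: Gödel ¬ of 0.25 = 0 (operand ≠ 0)
  (a ∨ a) = max(0.25, 0.25) = 0.25
  not b: Gödel ¬ of 0 = 1 (operand is 0)
  ((a ∨ a) ∧ not b) = min(0.25, 1) = 0.25
  (not a → ((a ∨ a) ∧ not b)): 0 ≤ 0.25, so result = 1
  ((not a → ((a ∨ a) ∧ not b)) → a): 1 > 0.25, so result = 0.25
  (((not a → ((a ∨ a) ∧ not b)) → a) ∨ a) = max(0.25, 0.25) = 0.25
Checking all 25 assignments confirms none give a value below 0.25.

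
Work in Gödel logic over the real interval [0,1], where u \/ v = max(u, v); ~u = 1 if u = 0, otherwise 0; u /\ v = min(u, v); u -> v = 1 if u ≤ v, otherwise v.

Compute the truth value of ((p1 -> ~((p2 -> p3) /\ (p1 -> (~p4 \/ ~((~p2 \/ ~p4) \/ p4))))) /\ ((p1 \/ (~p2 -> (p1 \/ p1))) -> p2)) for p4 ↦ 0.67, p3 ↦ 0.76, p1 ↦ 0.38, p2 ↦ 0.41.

(p2 -> p3): 0.41 ≤ 0.76, so result = 1
~p4: Gödel ¬ of 0.67 = 0 (operand ≠ 0)
~p2: Gödel ¬ of 0.41 = 0 (operand ≠ 0)
~p4: Gödel ¬ of 0.67 = 0 (operand ≠ 0)
(~p2 \/ ~p4) = max(0, 0) = 0
((~p2 \/ ~p4) \/ p4) = max(0, 0.67) = 0.67
~((~p2 \/ ~p4) \/ p4): Gödel ¬ of 0.67 = 0 (operand ≠ 0)
(~p4 \/ ~((~p2 \/ ~p4) \/ p4)) = max(0, 0) = 0
(p1 -> (~p4 \/ ~((~p2 \/ ~p4) \/ p4))): 0.38 > 0, so result = 0
((p2 -> p3) /\ (p1 -> (~p4 \/ ~((~p2 \/ ~p4) \/ p4)))) = min(1, 0) = 0
~((p2 -> p3) /\ (p1 -> (~p4 \/ ~((~p2 \/ ~p4) \/ p4)))): Gödel ¬ of 0 = 1 (operand is 0)
(p1 -> ~((p2 -> p3) /\ (p1 -> (~p4 \/ ~((~p2 \/ ~p4) \/ p4))))): 0.38 ≤ 1, so result = 1
~p2: Gödel ¬ of 0.41 = 0 (operand ≠ 0)
(p1 \/ p1) = max(0.38, 0.38) = 0.38
(~p2 -> (p1 \/ p1)): 0 ≤ 0.38, so result = 1
(p1 \/ (~p2 -> (p1 \/ p1))) = max(0.38, 1) = 1
((p1 \/ (~p2 -> (p1 \/ p1))) -> p2): 1 > 0.41, so result = 0.41
((p1 -> ~((p2 -> p3) /\ (p1 -> (~p4 \/ ~((~p2 \/ ~p4) \/ p4))))) /\ ((p1 \/ (~p2 -> (p1 \/ p1))) -> p2)) = min(1, 0.41) = 0.41

0.41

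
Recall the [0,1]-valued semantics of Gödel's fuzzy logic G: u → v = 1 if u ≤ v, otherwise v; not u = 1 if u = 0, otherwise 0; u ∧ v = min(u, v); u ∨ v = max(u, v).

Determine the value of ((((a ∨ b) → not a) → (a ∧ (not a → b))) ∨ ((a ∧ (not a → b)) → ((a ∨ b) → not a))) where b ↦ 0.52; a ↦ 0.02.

(a ∨ b) = max(0.02, 0.52) = 0.52
not a: Gödel ¬ of 0.02 = 0 (operand ≠ 0)
((a ∨ b) → not a): 0.52 > 0, so result = 0
not a: Gödel ¬ of 0.02 = 0 (operand ≠ 0)
(not a → b): 0 ≤ 0.52, so result = 1
(a ∧ (not a → b)) = min(0.02, 1) = 0.02
(((a ∨ b) → not a) → (a ∧ (not a → b))): 0 ≤ 0.02, so result = 1
not a: Gödel ¬ of 0.02 = 0 (operand ≠ 0)
(not a → b): 0 ≤ 0.52, so result = 1
(a ∧ (not a → b)) = min(0.02, 1) = 0.02
(a ∨ b) = max(0.02, 0.52) = 0.52
not a: Gödel ¬ of 0.02 = 0 (operand ≠ 0)
((a ∨ b) → not a): 0.52 > 0, so result = 0
((a ∧ (not a → b)) → ((a ∨ b) → not a)): 0.02 > 0, so result = 0
((((a ∨ b) → not a) → (a ∧ (not a → b))) ∨ ((a ∧ (not a → b)) → ((a ∨ b) → not a))) = max(1, 0) = 1

1.00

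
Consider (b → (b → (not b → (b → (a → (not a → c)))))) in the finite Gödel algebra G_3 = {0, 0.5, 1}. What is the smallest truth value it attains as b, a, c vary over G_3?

1.00

Every assignment gives 1. For instance at b = 0, a = 0, c = 0:
  not b: Gödel ¬ of 0 = 1 (operand is 0)
  not a: Gödel ¬ of 0 = 1 (operand is 0)
  (not a → c): 1 > 0, so result = 0
  (a → (not a → c)): 0 ≤ 0, so result = 1
  (b → (a → (not a → c))): 0 ≤ 1, so result = 1
  (not b → (b → (a → (not a → c)))): 1 ≤ 1, so result = 1
  (b → (not b → (b → (a → (not a → c))))): 0 ≤ 1, so result = 1
  (b → (b → (not b → (b → (a → (not a → c)))))): 0 ≤ 1, so result = 1
All 27 assignments give value 1 — the formula is a G_3-tautology.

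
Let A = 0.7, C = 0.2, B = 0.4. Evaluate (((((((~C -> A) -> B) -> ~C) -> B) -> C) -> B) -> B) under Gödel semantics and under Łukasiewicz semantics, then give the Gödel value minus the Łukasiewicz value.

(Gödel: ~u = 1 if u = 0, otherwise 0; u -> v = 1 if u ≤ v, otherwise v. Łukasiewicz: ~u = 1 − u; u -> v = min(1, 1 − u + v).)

-0.40

Gödel evaluation:
  ~C: Gödel ¬ of 0.2 = 0 (operand ≠ 0)
  (~C -> A): 0 ≤ 0.7, so result = 1
  ((~C -> A) -> B): 1 > 0.4, so result = 0.4
  ~C: Gödel ¬ of 0.2 = 0 (operand ≠ 0)
  (((~C -> A) -> B) -> ~C): 0.4 > 0, so result = 0
  ((((~C -> A) -> B) -> ~C) -> B): 0 ≤ 0.4, so result = 1
  (((((~C -> A) -> B) -> ~C) -> B) -> C): 1 > 0.2, so result = 0.2
  ((((((~C -> A) -> B) -> ~C) -> B) -> C) -> B): 0.2 ≤ 0.4, so result = 1
  (((((((~C -> A) -> B) -> ~C) -> B) -> C) -> B) -> B): 1 > 0.4, so result = 0.4
  Gödel value = 0.4
Łukasiewicz evaluation:
  ~C: Łukasiewicz ¬ gives 1 − 0.2 = 0.8
  (~C -> A): min(1, 1 − 0.8 + 0.7) = 0.9
  ((~C -> A) -> B): min(1, 1 − 0.9 + 0.4) = 0.5
  ~C: Łukasiewicz ¬ gives 1 − 0.2 = 0.8
  (((~C -> A) -> B) -> ~C): min(1, 1 − 0.5 + 0.8) = 1
  ((((~C -> A) -> B) -> ~C) -> B): min(1, 1 − 1 + 0.4) = 0.4
  (((((~C -> A) -> B) -> ~C) -> B) -> C): min(1, 1 − 0.4 + 0.2) = 0.8
  ((((((~C -> A) -> B) -> ~C) -> B) -> C) -> B): min(1, 1 − 0.8 + 0.4) = 0.6
  (((((((~C -> A) -> B) -> ~C) -> B) -> C) -> B) -> B): min(1, 1 − 0.6 + 0.4) = 0.8
  Łukasiewicz value = 0.8
Difference: 0.4 − 0.8 = -0.40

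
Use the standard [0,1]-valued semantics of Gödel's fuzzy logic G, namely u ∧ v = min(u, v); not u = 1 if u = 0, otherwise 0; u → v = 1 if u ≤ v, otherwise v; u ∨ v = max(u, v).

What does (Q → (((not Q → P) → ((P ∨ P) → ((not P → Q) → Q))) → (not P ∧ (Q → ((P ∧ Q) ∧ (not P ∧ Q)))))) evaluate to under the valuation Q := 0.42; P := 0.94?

0.00

not Q: Gödel ¬ of 0.42 = 0 (operand ≠ 0)
(not Q → P): 0 ≤ 0.94, so result = 1
(P ∨ P) = max(0.94, 0.94) = 0.94
not P: Gödel ¬ of 0.94 = 0 (operand ≠ 0)
(not P → Q): 0 ≤ 0.42, so result = 1
((not P → Q) → Q): 1 > 0.42, so result = 0.42
((P ∨ P) → ((not P → Q) → Q)): 0.94 > 0.42, so result = 0.42
((not Q → P) → ((P ∨ P) → ((not P → Q) → Q))): 1 > 0.42, so result = 0.42
not P: Gödel ¬ of 0.94 = 0 (operand ≠ 0)
(P ∧ Q) = min(0.94, 0.42) = 0.42
not P: Gödel ¬ of 0.94 = 0 (operand ≠ 0)
(not P ∧ Q) = min(0, 0.42) = 0
((P ∧ Q) ∧ (not P ∧ Q)) = min(0.42, 0) = 0
(Q → ((P ∧ Q) ∧ (not P ∧ Q))): 0.42 > 0, so result = 0
(not P ∧ (Q → ((P ∧ Q) ∧ (not P ∧ Q)))) = min(0, 0) = 0
(((not Q → P) → ((P ∨ P) → ((not P → Q) → Q))) → (not P ∧ (Q → ((P ∧ Q) ∧ (not P ∧ Q))))): 0.42 > 0, so result = 0
(Q → (((not Q → P) → ((P ∨ P) → ((not P → Q) → Q))) → (not P ∧ (Q → ((P ∧ Q) ∧ (not P ∧ Q)))))): 0.42 > 0, so result = 0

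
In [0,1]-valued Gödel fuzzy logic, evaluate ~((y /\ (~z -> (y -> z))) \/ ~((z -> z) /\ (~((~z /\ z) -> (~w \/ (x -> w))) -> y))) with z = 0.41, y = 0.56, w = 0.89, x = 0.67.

~z: Gödel ¬ of 0.41 = 0 (operand ≠ 0)
(y -> z): 0.56 > 0.41, so result = 0.41
(~z -> (y -> z)): 0 ≤ 0.41, so result = 1
(y /\ (~z -> (y -> z))) = min(0.56, 1) = 0.56
(z -> z): 0.41 ≤ 0.41, so result = 1
~z: Gödel ¬ of 0.41 = 0 (operand ≠ 0)
(~z /\ z) = min(0, 0.41) = 0
~w: Gödel ¬ of 0.89 = 0 (operand ≠ 0)
(x -> w): 0.67 ≤ 0.89, so result = 1
(~w \/ (x -> w)) = max(0, 1) = 1
((~z /\ z) -> (~w \/ (x -> w))): 0 ≤ 1, so result = 1
~((~z /\ z) -> (~w \/ (x -> w))): Gödel ¬ of 1 = 0 (operand ≠ 0)
(~((~z /\ z) -> (~w \/ (x -> w))) -> y): 0 ≤ 0.56, so result = 1
((z -> z) /\ (~((~z /\ z) -> (~w \/ (x -> w))) -> y)) = min(1, 1) = 1
~((z -> z) /\ (~((~z /\ z) -> (~w \/ (x -> w))) -> y)): Gödel ¬ of 1 = 0 (operand ≠ 0)
((y /\ (~z -> (y -> z))) \/ ~((z -> z) /\ (~((~z /\ z) -> (~w \/ (x -> w))) -> y))) = max(0.56, 0) = 0.56
~((y /\ (~z -> (y -> z))) \/ ~((z -> z) /\ (~((~z /\ z) -> (~w \/ (x -> w))) -> y))): Gödel ¬ of 0.56 = 0 (operand ≠ 0)

0.00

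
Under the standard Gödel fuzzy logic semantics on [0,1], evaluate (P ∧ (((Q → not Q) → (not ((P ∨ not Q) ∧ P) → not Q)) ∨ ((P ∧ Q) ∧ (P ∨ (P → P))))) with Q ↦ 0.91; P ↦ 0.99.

0.99

not Q: Gödel ¬ of 0.91 = 0 (operand ≠ 0)
(Q → not Q): 0.91 > 0, so result = 0
not Q: Gödel ¬ of 0.91 = 0 (operand ≠ 0)
(P ∨ not Q) = max(0.99, 0) = 0.99
((P ∨ not Q) ∧ P) = min(0.99, 0.99) = 0.99
not ((P ∨ not Q) ∧ P): Gödel ¬ of 0.99 = 0 (operand ≠ 0)
not Q: Gödel ¬ of 0.91 = 0 (operand ≠ 0)
(not ((P ∨ not Q) ∧ P) → not Q): 0 ≤ 0, so result = 1
((Q → not Q) → (not ((P ∨ not Q) ∧ P) → not Q)): 0 ≤ 1, so result = 1
(P ∧ Q) = min(0.99, 0.91) = 0.91
(P → P): 0.99 ≤ 0.99, so result = 1
(P ∨ (P → P)) = max(0.99, 1) = 1
((P ∧ Q) ∧ (P ∨ (P → P))) = min(0.91, 1) = 0.91
(((Q → not Q) → (not ((P ∨ not Q) ∧ P) → not Q)) ∨ ((P ∧ Q) ∧ (P ∨ (P → P)))) = max(1, 0.91) = 1
(P ∧ (((Q → not Q) → (not ((P ∨ not Q) ∧ P) → not Q)) ∨ ((P ∧ Q) ∧ (P ∨ (P → P))))) = min(0.99, 1) = 0.99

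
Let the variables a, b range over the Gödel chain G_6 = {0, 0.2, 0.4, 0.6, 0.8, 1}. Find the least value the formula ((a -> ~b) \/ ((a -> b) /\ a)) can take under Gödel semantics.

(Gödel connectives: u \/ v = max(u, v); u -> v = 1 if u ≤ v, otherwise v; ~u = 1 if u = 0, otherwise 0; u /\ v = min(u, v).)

0.20

The minimum is attained at a = 0.2, b = 0.2:
  ~b: Gödel ¬ of 0.2 = 0 (operand ≠ 0)
  (a -> ~b): 0.2 > 0, so result = 0
  (a -> b): 0.2 ≤ 0.2, so result = 1
  ((a -> b) /\ a) = min(1, 0.2) = 0.2
  ((a -> ~b) \/ ((a -> b) /\ a)) = max(0, 0.2) = 0.2
Checking all 36 assignments confirms none give a value below 0.20.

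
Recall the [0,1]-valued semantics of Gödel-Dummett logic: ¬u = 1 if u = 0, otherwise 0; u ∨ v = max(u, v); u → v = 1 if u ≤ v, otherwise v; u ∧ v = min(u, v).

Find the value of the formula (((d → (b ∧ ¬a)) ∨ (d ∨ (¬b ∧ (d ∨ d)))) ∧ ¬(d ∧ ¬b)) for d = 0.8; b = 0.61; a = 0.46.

¬a: Gödel ¬ of 0.46 = 0 (operand ≠ 0)
(b ∧ ¬a) = min(0.61, 0) = 0
(d → (b ∧ ¬a)): 0.8 > 0, so result = 0
¬b: Gödel ¬ of 0.61 = 0 (operand ≠ 0)
(d ∨ d) = max(0.8, 0.8) = 0.8
(¬b ∧ (d ∨ d)) = min(0, 0.8) = 0
(d ∨ (¬b ∧ (d ∨ d))) = max(0.8, 0) = 0.8
((d → (b ∧ ¬a)) ∨ (d ∨ (¬b ∧ (d ∨ d)))) = max(0, 0.8) = 0.8
¬b: Gödel ¬ of 0.61 = 0 (operand ≠ 0)
(d ∧ ¬b) = min(0.8, 0) = 0
¬(d ∧ ¬b): Gödel ¬ of 0 = 1 (operand is 0)
(((d → (b ∧ ¬a)) ∨ (d ∨ (¬b ∧ (d ∨ d)))) ∧ ¬(d ∧ ¬b)) = min(0.8, 1) = 0.8

0.80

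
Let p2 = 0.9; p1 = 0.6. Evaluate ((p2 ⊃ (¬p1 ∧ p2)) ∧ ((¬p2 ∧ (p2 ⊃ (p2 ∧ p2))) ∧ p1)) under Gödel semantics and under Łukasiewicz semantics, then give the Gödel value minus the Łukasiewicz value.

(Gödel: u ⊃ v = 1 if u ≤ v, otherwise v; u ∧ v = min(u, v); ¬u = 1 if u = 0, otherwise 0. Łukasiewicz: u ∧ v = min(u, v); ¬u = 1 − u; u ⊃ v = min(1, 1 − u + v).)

Gödel evaluation:
  ¬p1: Gödel ¬ of 0.6 = 0 (operand ≠ 0)
  (¬p1 ∧ p2) = min(0, 0.9) = 0
  (p2 ⊃ (¬p1 ∧ p2)): 0.9 > 0, so result = 0
  ¬p2: Gödel ¬ of 0.9 = 0 (operand ≠ 0)
  (p2 ∧ p2) = min(0.9, 0.9) = 0.9
  (p2 ⊃ (p2 ∧ p2)): 0.9 ≤ 0.9, so result = 1
  (¬p2 ∧ (p2 ⊃ (p2 ∧ p2))) = min(0, 1) = 0
  ((¬p2 ∧ (p2 ⊃ (p2 ∧ p2))) ∧ p1) = min(0, 0.6) = 0
  ((p2 ⊃ (¬p1 ∧ p2)) ∧ ((¬p2 ∧ (p2 ⊃ (p2 ∧ p2))) ∧ p1)) = min(0, 0) = 0
  Gödel value = 0
Łukasiewicz evaluation:
  ¬p1: Łukasiewicz ¬ gives 1 − 0.6 = 0.4
  (¬p1 ∧ p2) = min(0.4, 0.9) = 0.4
  (p2 ⊃ (¬p1 ∧ p2)): min(1, 1 − 0.9 + 0.4) = 0.5
  ¬p2: Łukasiewicz ¬ gives 1 − 0.9 = 0.1
  (p2 ∧ p2) = min(0.9, 0.9) = 0.9
  (p2 ⊃ (p2 ∧ p2)): min(1, 1 − 0.9 + 0.9) = 1
  (¬p2 ∧ (p2 ⊃ (p2 ∧ p2))) = min(0.1, 1) = 0.1
  ((¬p2 ∧ (p2 ⊃ (p2 ∧ p2))) ∧ p1) = min(0.1, 0.6) = 0.1
  ((p2 ⊃ (¬p1 ∧ p2)) ∧ ((¬p2 ∧ (p2 ⊃ (p2 ∧ p2))) ∧ p1)) = min(0.5, 0.1) = 0.1
  Łukasiewicz value = 0.1
Difference: 0 − 0.1 = -0.10

-0.10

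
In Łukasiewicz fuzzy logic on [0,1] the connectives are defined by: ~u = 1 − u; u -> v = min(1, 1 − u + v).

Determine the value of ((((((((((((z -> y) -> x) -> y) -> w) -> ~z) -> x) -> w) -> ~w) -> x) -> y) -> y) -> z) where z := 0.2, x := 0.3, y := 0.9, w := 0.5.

0.30

(z -> y): min(1, 1 − 0.2 + 0.9) = 1
((z -> y) -> x): min(1, 1 − 1 + 0.3) = 0.3
(((z -> y) -> x) -> y): min(1, 1 − 0.3 + 0.9) = 1
((((z -> y) -> x) -> y) -> w): min(1, 1 − 1 + 0.5) = 0.5
~z: Łukasiewicz ¬ gives 1 − 0.2 = 0.8
(((((z -> y) -> x) -> y) -> w) -> ~z): min(1, 1 − 0.5 + 0.8) = 1
((((((z -> y) -> x) -> y) -> w) -> ~z) -> x): min(1, 1 − 1 + 0.3) = 0.3
(((((((z -> y) -> x) -> y) -> w) -> ~z) -> x) -> w): min(1, 1 − 0.3 + 0.5) = 1
~w: Łukasiewicz ¬ gives 1 − 0.5 = 0.5
((((((((z -> y) -> x) -> y) -> w) -> ~z) -> x) -> w) -> ~w): min(1, 1 − 1 + 0.5) = 0.5
(((((((((z -> y) -> x) -> y) -> w) -> ~z) -> x) -> w) -> ~w) -> x): min(1, 1 − 0.5 + 0.3) = 0.8
((((((((((z -> y) -> x) -> y) -> w) -> ~z) -> x) -> w) -> ~w) -> x) -> y): min(1, 1 − 0.8 + 0.9) = 1
(((((((((((z -> y) -> x) -> y) -> w) -> ~z) -> x) -> w) -> ~w) -> x) -> y) -> y): min(1, 1 − 1 + 0.9) = 0.9
((((((((((((z -> y) -> x) -> y) -> w) -> ~z) -> x) -> w) -> ~w) -> x) -> y) -> y) -> z): min(1, 1 − 0.9 + 0.2) = 0.3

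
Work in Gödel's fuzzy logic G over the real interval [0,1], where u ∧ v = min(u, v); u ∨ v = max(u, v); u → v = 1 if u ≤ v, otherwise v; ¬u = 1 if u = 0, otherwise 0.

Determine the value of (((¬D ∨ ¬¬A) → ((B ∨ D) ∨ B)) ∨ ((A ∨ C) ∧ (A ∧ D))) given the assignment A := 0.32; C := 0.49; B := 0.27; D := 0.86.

0.86

¬D: Gödel ¬ of 0.86 = 0 (operand ≠ 0)
¬A: Gödel ¬ of 0.32 = 0 (operand ≠ 0)
¬¬A: Gödel ¬ of 0 = 1 (operand is 0)
(¬D ∨ ¬¬A) = max(0, 1) = 1
(B ∨ D) = max(0.27, 0.86) = 0.86
((B ∨ D) ∨ B) = max(0.86, 0.27) = 0.86
((¬D ∨ ¬¬A) → ((B ∨ D) ∨ B)): 1 > 0.86, so result = 0.86
(A ∨ C) = max(0.32, 0.49) = 0.49
(A ∧ D) = min(0.32, 0.86) = 0.32
((A ∨ C) ∧ (A ∧ D)) = min(0.49, 0.32) = 0.32
(((¬D ∨ ¬¬A) → ((B ∨ D) ∨ B)) ∨ ((A ∨ C) ∧ (A ∧ D))) = max(0.86, 0.32) = 0.86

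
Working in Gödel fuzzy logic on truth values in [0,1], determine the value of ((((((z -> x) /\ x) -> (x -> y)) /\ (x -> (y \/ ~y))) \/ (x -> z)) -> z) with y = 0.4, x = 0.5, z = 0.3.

(z -> x): 0.3 ≤ 0.5, so result = 1
((z -> x) /\ x) = min(1, 0.5) = 0.5
(x -> y): 0.5 > 0.4, so result = 0.4
(((z -> x) /\ x) -> (x -> y)): 0.5 > 0.4, so result = 0.4
~y: Gödel ¬ of 0.4 = 0 (operand ≠ 0)
(y \/ ~y) = max(0.4, 0) = 0.4
(x -> (y \/ ~y)): 0.5 > 0.4, so result = 0.4
((((z -> x) /\ x) -> (x -> y)) /\ (x -> (y \/ ~y))) = min(0.4, 0.4) = 0.4
(x -> z): 0.5 > 0.3, so result = 0.3
(((((z -> x) /\ x) -> (x -> y)) /\ (x -> (y \/ ~y))) \/ (x -> z)) = max(0.4, 0.3) = 0.4
((((((z -> x) /\ x) -> (x -> y)) /\ (x -> (y \/ ~y))) \/ (x -> z)) -> z): 0.4 > 0.3, so result = 0.3

0.30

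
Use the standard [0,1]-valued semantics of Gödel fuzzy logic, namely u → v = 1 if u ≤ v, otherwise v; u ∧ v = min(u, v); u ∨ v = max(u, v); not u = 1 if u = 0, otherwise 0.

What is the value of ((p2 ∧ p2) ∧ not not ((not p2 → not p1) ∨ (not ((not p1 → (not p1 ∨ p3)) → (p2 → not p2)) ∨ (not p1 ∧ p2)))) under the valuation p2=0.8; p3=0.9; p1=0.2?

0.80

(p2 ∧ p2) = min(0.8, 0.8) = 0.8
not p2: Gödel ¬ of 0.8 = 0 (operand ≠ 0)
not p1: Gödel ¬ of 0.2 = 0 (operand ≠ 0)
(not p2 → not p1): 0 ≤ 0, so result = 1
not p1: Gödel ¬ of 0.2 = 0 (operand ≠ 0)
not p1: Gödel ¬ of 0.2 = 0 (operand ≠ 0)
(not p1 ∨ p3) = max(0, 0.9) = 0.9
(not p1 → (not p1 ∨ p3)): 0 ≤ 0.9, so result = 1
not p2: Gödel ¬ of 0.8 = 0 (operand ≠ 0)
(p2 → not p2): 0.8 > 0, so result = 0
((not p1 → (not p1 ∨ p3)) → (p2 → not p2)): 1 > 0, so result = 0
not ((not p1 → (not p1 ∨ p3)) → (p2 → not p2)): Gödel ¬ of 0 = 1 (operand is 0)
not p1: Gödel ¬ of 0.2 = 0 (operand ≠ 0)
(not p1 ∧ p2) = min(0, 0.8) = 0
(not ((not p1 → (not p1 ∨ p3)) → (p2 → not p2)) ∨ (not p1 ∧ p2)) = max(1, 0) = 1
((not p2 → not p1) ∨ (not ((not p1 → (not p1 ∨ p3)) → (p2 → not p2)) ∨ (not p1 ∧ p2))) = max(1, 1) = 1
not ((not p2 → not p1) ∨ (not ((not p1 → (not p1 ∨ p3)) → (p2 → not p2)) ∨ (not p1 ∧ p2))): Gödel ¬ of 1 = 0 (operand ≠ 0)
not not ((not p2 → not p1) ∨ (not ((not p1 → (not p1 ∨ p3)) → (p2 → not p2)) ∨ (not p1 ∧ p2))): Gödel ¬ of 0 = 1 (operand is 0)
((p2 ∧ p2) ∧ not not ((not p2 → not p1) ∨ (not ((not p1 → (not p1 ∨ p3)) → (p2 → not p2)) ∨ (not p1 ∧ p2)))) = min(0.8, 1) = 0.8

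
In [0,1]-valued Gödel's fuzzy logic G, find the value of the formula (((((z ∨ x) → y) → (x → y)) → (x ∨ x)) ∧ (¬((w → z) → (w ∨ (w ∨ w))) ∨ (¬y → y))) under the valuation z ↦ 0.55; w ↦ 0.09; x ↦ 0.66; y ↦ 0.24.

(z ∨ x) = max(0.55, 0.66) = 0.66
((z ∨ x) → y): 0.66 > 0.24, so result = 0.24
(x → y): 0.66 > 0.24, so result = 0.24
(((z ∨ x) → y) → (x → y)): 0.24 ≤ 0.24, so result = 1
(x ∨ x) = max(0.66, 0.66) = 0.66
((((z ∨ x) → y) → (x → y)) → (x ∨ x)): 1 > 0.66, so result = 0.66
(w → z): 0.09 ≤ 0.55, so result = 1
(w ∨ w) = max(0.09, 0.09) = 0.09
(w ∨ (w ∨ w)) = max(0.09, 0.09) = 0.09
((w → z) → (w ∨ (w ∨ w))): 1 > 0.09, so result = 0.09
¬((w → z) → (w ∨ (w ∨ w))): Gödel ¬ of 0.09 = 0 (operand ≠ 0)
¬y: Gödel ¬ of 0.24 = 0 (operand ≠ 0)
(¬y → y): 0 ≤ 0.24, so result = 1
(¬((w → z) → (w ∨ (w ∨ w))) ∨ (¬y → y)) = max(0, 1) = 1
(((((z ∨ x) → y) → (x → y)) → (x ∨ x)) ∧ (¬((w → z) → (w ∨ (w ∨ w))) ∨ (¬y → y))) = min(0.66, 1) = 0.66

0.66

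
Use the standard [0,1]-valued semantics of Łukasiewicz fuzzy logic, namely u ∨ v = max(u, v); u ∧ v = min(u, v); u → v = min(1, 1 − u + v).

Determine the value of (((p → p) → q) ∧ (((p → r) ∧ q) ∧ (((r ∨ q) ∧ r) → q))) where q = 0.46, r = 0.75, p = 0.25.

0.46

(p → p): min(1, 1 − 0.25 + 0.25) = 1
((p → p) → q): min(1, 1 − 1 + 0.46) = 0.46
(p → r): min(1, 1 − 0.25 + 0.75) = 1
((p → r) ∧ q) = min(1, 0.46) = 0.46
(r ∨ q) = max(0.75, 0.46) = 0.75
((r ∨ q) ∧ r) = min(0.75, 0.75) = 0.75
(((r ∨ q) ∧ r) → q): min(1, 1 − 0.75 + 0.46) = 0.71
(((p → r) ∧ q) ∧ (((r ∨ q) ∧ r) → q)) = min(0.46, 0.71) = 0.46
(((p → p) → q) ∧ (((p → r) ∧ q) ∧ (((r ∨ q) ∧ r) → q))) = min(0.46, 0.46) = 0.46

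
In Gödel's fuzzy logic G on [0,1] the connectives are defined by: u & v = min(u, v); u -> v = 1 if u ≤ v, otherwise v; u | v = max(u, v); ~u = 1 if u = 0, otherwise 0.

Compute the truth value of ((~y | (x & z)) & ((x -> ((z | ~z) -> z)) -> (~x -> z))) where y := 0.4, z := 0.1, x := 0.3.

0.10

~y: Gödel ¬ of 0.4 = 0 (operand ≠ 0)
(x & z) = min(0.3, 0.1) = 0.1
(~y | (x & z)) = max(0, 0.1) = 0.1
~z: Gödel ¬ of 0.1 = 0 (operand ≠ 0)
(z | ~z) = max(0.1, 0) = 0.1
((z | ~z) -> z): 0.1 ≤ 0.1, so result = 1
(x -> ((z | ~z) -> z)): 0.3 ≤ 1, so result = 1
~x: Gödel ¬ of 0.3 = 0 (operand ≠ 0)
(~x -> z): 0 ≤ 0.1, so result = 1
((x -> ((z | ~z) -> z)) -> (~x -> z)): 1 ≤ 1, so result = 1
((~y | (x & z)) & ((x -> ((z | ~z) -> z)) -> (~x -> z))) = min(0.1, 1) = 0.1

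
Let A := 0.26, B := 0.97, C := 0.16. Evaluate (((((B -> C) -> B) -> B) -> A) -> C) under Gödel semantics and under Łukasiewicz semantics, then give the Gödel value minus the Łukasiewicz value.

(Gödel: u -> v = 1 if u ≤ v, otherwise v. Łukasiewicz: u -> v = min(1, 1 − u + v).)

-0.71

Gödel evaluation:
  (B -> C): 0.97 > 0.16, so result = 0.16
  ((B -> C) -> B): 0.16 ≤ 0.97, so result = 1
  (((B -> C) -> B) -> B): 1 > 0.97, so result = 0.97
  ((((B -> C) -> B) -> B) -> A): 0.97 > 0.26, so result = 0.26
  (((((B -> C) -> B) -> B) -> A) -> C): 0.26 > 0.16, so result = 0.16
  Gödel value = 0.16
Łukasiewicz evaluation:
  (B -> C): min(1, 1 − 0.97 + 0.16) = 0.19
  ((B -> C) -> B): min(1, 1 − 0.19 + 0.97) = 1
  (((B -> C) -> B) -> B): min(1, 1 − 1 + 0.97) = 0.97
  ((((B -> C) -> B) -> B) -> A): min(1, 1 − 0.97 + 0.26) = 0.29
  (((((B -> C) -> B) -> B) -> A) -> C): min(1, 1 − 0.29 + 0.16) = 0.87
  Łukasiewicz value = 0.87
Difference: 0.16 − 0.87 = -0.71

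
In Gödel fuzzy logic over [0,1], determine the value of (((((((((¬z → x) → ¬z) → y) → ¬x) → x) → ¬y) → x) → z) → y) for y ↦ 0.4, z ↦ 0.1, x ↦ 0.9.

¬z: Gödel ¬ of 0.1 = 0 (operand ≠ 0)
(¬z → x): 0 ≤ 0.9, so result = 1
¬z: Gödel ¬ of 0.1 = 0 (operand ≠ 0)
((¬z → x) → ¬z): 1 > 0, so result = 0
(((¬z → x) → ¬z) → y): 0 ≤ 0.4, so result = 1
¬x: Gödel ¬ of 0.9 = 0 (operand ≠ 0)
((((¬z → x) → ¬z) → y) → ¬x): 1 > 0, so result = 0
(((((¬z → x) → ¬z) → y) → ¬x) → x): 0 ≤ 0.9, so result = 1
¬y: Gödel ¬ of 0.4 = 0 (operand ≠ 0)
((((((¬z → x) → ¬z) → y) → ¬x) → x) → ¬y): 1 > 0, so result = 0
(((((((¬z → x) → ¬z) → y) → ¬x) → x) → ¬y) → x): 0 ≤ 0.9, so result = 1
((((((((¬z → x) → ¬z) → y) → ¬x) → x) → ¬y) → x) → z): 1 > 0.1, so result = 0.1
(((((((((¬z → x) → ¬z) → y) → ¬x) → x) → ¬y) → x) → z) → y): 0.1 ≤ 0.4, so result = 1

1.00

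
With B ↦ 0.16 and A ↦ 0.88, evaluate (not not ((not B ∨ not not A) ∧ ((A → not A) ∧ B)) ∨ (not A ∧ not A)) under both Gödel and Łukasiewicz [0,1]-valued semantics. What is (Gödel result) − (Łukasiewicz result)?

Gödel evaluation:
  not B: Gödel ¬ of 0.16 = 0 (operand ≠ 0)
  not A: Gödel ¬ of 0.88 = 0 (operand ≠ 0)
  not not A: Gödel ¬ of 0 = 1 (operand is 0)
  (not B ∨ not not A) = max(0, 1) = 1
  not A: Gödel ¬ of 0.88 = 0 (operand ≠ 0)
  (A → not A): 0.88 > 0, so result = 0
  ((A → not A) ∧ B) = min(0, 0.16) = 0
  ((not B ∨ not not A) ∧ ((A → not A) ∧ B)) = min(1, 0) = 0
  not ((not B ∨ not not A) ∧ ((A → not A) ∧ B)): Gödel ¬ of 0 = 1 (operand is 0)
  not not ((not B ∨ not not A) ∧ ((A → not A) ∧ B)): Gödel ¬ of 1 = 0 (operand ≠ 0)
  not A: Gödel ¬ of 0.88 = 0 (operand ≠ 0)
  not A: Gödel ¬ of 0.88 = 0 (operand ≠ 0)
  (not A ∧ not A) = min(0, 0) = 0
  (not not ((not B ∨ not not A) ∧ ((A → not A) ∧ B)) ∨ (not A ∧ not A)) = max(0, 0) = 0
  Gödel value = 0
Łukasiewicz evaluation:
  not B: Łukasiewicz ¬ gives 1 − 0.16 = 0.84
  not A: Łukasiewicz ¬ gives 1 − 0.88 = 0.12
  not not A: Łukasiewicz ¬ gives 1 − 0.12 = 0.88
  (not B ∨ not not A) = max(0.84, 0.88) = 0.88
  not A: Łukasiewicz ¬ gives 1 − 0.88 = 0.12
  (A → not A): min(1, 1 − 0.88 + 0.12) = 0.24
  ((A → not A) ∧ B) = min(0.24, 0.16) = 0.16
  ((not B ∨ not not A) ∧ ((A → not A) ∧ B)) = min(0.88, 0.16) = 0.16
  not ((not B ∨ not not A) ∧ ((A → not A) ∧ B)): Łukasiewicz ¬ gives 1 − 0.16 = 0.84
  not not ((not B ∨ not not A) ∧ ((A → not A) ∧ B)): Łukasiewicz ¬ gives 1 − 0.84 = 0.16
  not A: Łukasiewicz ¬ gives 1 − 0.88 = 0.12
  not A: Łukasiewicz ¬ gives 1 − 0.88 = 0.12
  (not A ∧ not A) = min(0.12, 0.12) = 0.12
  (not not ((not B ∨ not not A) ∧ ((A → not A) ∧ B)) ∨ (not A ∧ not A)) = max(0.16, 0.12) = 0.16
  Łukasiewicz value = 0.16
Difference: 0 − 0.16 = -0.16

-0.16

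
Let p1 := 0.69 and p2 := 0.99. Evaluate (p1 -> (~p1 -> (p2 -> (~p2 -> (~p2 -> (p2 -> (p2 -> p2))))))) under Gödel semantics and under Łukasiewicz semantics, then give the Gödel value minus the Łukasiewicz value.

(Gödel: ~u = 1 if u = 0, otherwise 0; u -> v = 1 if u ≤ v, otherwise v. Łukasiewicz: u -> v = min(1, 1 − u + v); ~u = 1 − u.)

Gödel evaluation:
  ~p1: Gödel ¬ of 0.69 = 0 (operand ≠ 0)
  ~p2: Gödel ¬ of 0.99 = 0 (operand ≠ 0)
  ~p2: Gödel ¬ of 0.99 = 0 (operand ≠ 0)
  (p2 -> p2): 0.99 ≤ 0.99, so result = 1
  (p2 -> (p2 -> p2)): 0.99 ≤ 1, so result = 1
  (~p2 -> (p2 -> (p2 -> p2))): 0 ≤ 1, so result = 1
  (~p2 -> (~p2 -> (p2 -> (p2 -> p2)))): 0 ≤ 1, so result = 1
  (p2 -> (~p2 -> (~p2 -> (p2 -> (p2 -> p2))))): 0.99 ≤ 1, so result = 1
  (~p1 -> (p2 -> (~p2 -> (~p2 -> (p2 -> (p2 -> p2)))))): 0 ≤ 1, so result = 1
  (p1 -> (~p1 -> (p2 -> (~p2 -> (~p2 -> (p2 -> (p2 -> p2))))))): 0.69 ≤ 1, so result = 1
  Gödel value = 1
Łukasiewicz evaluation:
  ~p1: Łukasiewicz ¬ gives 1 − 0.69 = 0.31
  ~p2: Łukasiewicz ¬ gives 1 − 0.99 = 0.01
  ~p2: Łukasiewicz ¬ gives 1 − 0.99 = 0.01
  (p2 -> p2): min(1, 1 − 0.99 + 0.99) = 1
  (p2 -> (p2 -> p2)): min(1, 1 − 0.99 + 1) = 1
  (~p2 -> (p2 -> (p2 -> p2))): min(1, 1 − 0.01 + 1) = 1
  (~p2 -> (~p2 -> (p2 -> (p2 -> p2)))): min(1, 1 − 0.01 + 1) = 1
  (p2 -> (~p2 -> (~p2 -> (p2 -> (p2 -> p2))))): min(1, 1 − 0.99 + 1) = 1
  (~p1 -> (p2 -> (~p2 -> (~p2 -> (p2 -> (p2 -> p2)))))): min(1, 1 − 0.31 + 1) = 1
  (p1 -> (~p1 -> (p2 -> (~p2 -> (~p2 -> (p2 -> (p2 -> p2))))))): min(1, 1 − 0.69 + 1) = 1
  Łukasiewicz value = 1
Difference: 1 − 1 = 0.00

0.00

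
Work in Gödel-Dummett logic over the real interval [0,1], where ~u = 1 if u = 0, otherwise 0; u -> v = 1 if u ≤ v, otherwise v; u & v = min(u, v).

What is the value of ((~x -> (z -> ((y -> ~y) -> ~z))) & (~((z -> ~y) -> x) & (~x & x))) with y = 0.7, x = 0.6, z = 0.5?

0.00

~x: Gödel ¬ of 0.6 = 0 (operand ≠ 0)
~y: Gödel ¬ of 0.7 = 0 (operand ≠ 0)
(y -> ~y): 0.7 > 0, so result = 0
~z: Gödel ¬ of 0.5 = 0 (operand ≠ 0)
((y -> ~y) -> ~z): 0 ≤ 0, so result = 1
(z -> ((y -> ~y) -> ~z)): 0.5 ≤ 1, so result = 1
(~x -> (z -> ((y -> ~y) -> ~z))): 0 ≤ 1, so result = 1
~y: Gödel ¬ of 0.7 = 0 (operand ≠ 0)
(z -> ~y): 0.5 > 0, so result = 0
((z -> ~y) -> x): 0 ≤ 0.6, so result = 1
~((z -> ~y) -> x): Gödel ¬ of 1 = 0 (operand ≠ 0)
~x: Gödel ¬ of 0.6 = 0 (operand ≠ 0)
(~x & x) = min(0, 0.6) = 0
(~((z -> ~y) -> x) & (~x & x)) = min(0, 0) = 0
((~x -> (z -> ((y -> ~y) -> ~z))) & (~((z -> ~y) -> x) & (~x & x))) = min(1, 0) = 0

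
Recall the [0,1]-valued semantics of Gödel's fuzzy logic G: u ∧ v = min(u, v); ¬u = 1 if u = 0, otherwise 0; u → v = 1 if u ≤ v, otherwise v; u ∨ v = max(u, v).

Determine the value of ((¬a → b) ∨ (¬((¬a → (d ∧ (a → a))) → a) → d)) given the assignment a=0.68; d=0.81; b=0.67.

¬a: Gödel ¬ of 0.68 = 0 (operand ≠ 0)
(¬a → b): 0 ≤ 0.67, so result = 1
¬a: Gödel ¬ of 0.68 = 0 (operand ≠ 0)
(a → a): 0.68 ≤ 0.68, so result = 1
(d ∧ (a → a)) = min(0.81, 1) = 0.81
(¬a → (d ∧ (a → a))): 0 ≤ 0.81, so result = 1
((¬a → (d ∧ (a → a))) → a): 1 > 0.68, so result = 0.68
¬((¬a → (d ∧ (a → a))) → a): Gödel ¬ of 0.68 = 0 (operand ≠ 0)
(¬((¬a → (d ∧ (a → a))) → a) → d): 0 ≤ 0.81, so result = 1
((¬a → b) ∨ (¬((¬a → (d ∧ (a → a))) → a) → d)) = max(1, 1) = 1

1.00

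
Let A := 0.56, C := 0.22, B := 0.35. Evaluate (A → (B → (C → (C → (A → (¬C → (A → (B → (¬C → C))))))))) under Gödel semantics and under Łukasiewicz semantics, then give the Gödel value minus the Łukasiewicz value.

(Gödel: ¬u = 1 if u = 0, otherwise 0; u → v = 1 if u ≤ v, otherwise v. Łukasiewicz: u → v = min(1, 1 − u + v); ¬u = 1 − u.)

Gödel evaluation:
  ¬C: Gödel ¬ of 0.22 = 0 (operand ≠ 0)
  ¬C: Gödel ¬ of 0.22 = 0 (operand ≠ 0)
  (¬C → C): 0 ≤ 0.22, so result = 1
  (B → (¬C → C)): 0.35 ≤ 1, so result = 1
  (A → (B → (¬C → C))): 0.56 ≤ 1, so result = 1
  (¬C → (A → (B → (¬C → C)))): 0 ≤ 1, so result = 1
  (A → (¬C → (A → (B → (¬C → C))))): 0.56 ≤ 1, so result = 1
  (C → (A → (¬C → (A → (B → (¬C → C)))))): 0.22 ≤ 1, so result = 1
  (C → (C → (A → (¬C → (A → (B → (¬C → C))))))): 0.22 ≤ 1, so result = 1
  (B → (C → (C → (A → (¬C → (A → (B → (¬C → C)))))))): 0.35 ≤ 1, so result = 1
  (A → (B → (C → (C → (A → (¬C → (A → (B → (¬C → C))))))))): 0.56 ≤ 1, so result = 1
  Gödel value = 1
Łukasiewicz evaluation:
  ¬C: Łukasiewicz ¬ gives 1 − 0.22 = 0.78
  ¬C: Łukasiewicz ¬ gives 1 − 0.22 = 0.78
  (¬C → C): min(1, 1 − 0.78 + 0.22) = 0.44
  (B → (¬C → C)): min(1, 1 − 0.35 + 0.44) = 1
  (A → (B → (¬C → C))): min(1, 1 − 0.56 + 1) = 1
  (¬C → (A → (B → (¬C → C)))): min(1, 1 − 0.78 + 1) = 1
  (A → (¬C → (A → (B → (¬C → C))))): min(1, 1 − 0.56 + 1) = 1
  (C → (A → (¬C → (A → (B → (¬C → C)))))): min(1, 1 − 0.22 + 1) = 1
  (C → (C → (A → (¬C → (A → (B → (¬C → C))))))): min(1, 1 − 0.22 + 1) = 1
  (B → (C → (C → (A → (¬C → (A → (B → (¬C → C)))))))): min(1, 1 − 0.35 + 1) = 1
  (A → (B → (C → (C → (A → (¬C → (A → (B → (¬C → C))))))))): min(1, 1 − 0.56 + 1) = 1
  Łukasiewicz value = 1
Difference: 1 − 1 = 0.00

0.00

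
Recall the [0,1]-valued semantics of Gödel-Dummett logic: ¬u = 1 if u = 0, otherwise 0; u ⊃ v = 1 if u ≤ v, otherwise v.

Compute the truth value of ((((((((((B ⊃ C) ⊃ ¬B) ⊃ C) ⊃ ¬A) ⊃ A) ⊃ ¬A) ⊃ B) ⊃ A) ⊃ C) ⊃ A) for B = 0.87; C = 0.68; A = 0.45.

0.45

(B ⊃ C): 0.87 > 0.68, so result = 0.68
¬B: Gödel ¬ of 0.87 = 0 (operand ≠ 0)
((B ⊃ C) ⊃ ¬B): 0.68 > 0, so result = 0
(((B ⊃ C) ⊃ ¬B) ⊃ C): 0 ≤ 0.68, so result = 1
¬A: Gödel ¬ of 0.45 = 0 (operand ≠ 0)
((((B ⊃ C) ⊃ ¬B) ⊃ C) ⊃ ¬A): 1 > 0, so result = 0
(((((B ⊃ C) ⊃ ¬B) ⊃ C) ⊃ ¬A) ⊃ A): 0 ≤ 0.45, so result = 1
¬A: Gödel ¬ of 0.45 = 0 (operand ≠ 0)
((((((B ⊃ C) ⊃ ¬B) ⊃ C) ⊃ ¬A) ⊃ A) ⊃ ¬A): 1 > 0, so result = 0
(((((((B ⊃ C) ⊃ ¬B) ⊃ C) ⊃ ¬A) ⊃ A) ⊃ ¬A) ⊃ B): 0 ≤ 0.87, so result = 1
((((((((B ⊃ C) ⊃ ¬B) ⊃ C) ⊃ ¬A) ⊃ A) ⊃ ¬A) ⊃ B) ⊃ A): 1 > 0.45, so result = 0.45
(((((((((B ⊃ C) ⊃ ¬B) ⊃ C) ⊃ ¬A) ⊃ A) ⊃ ¬A) ⊃ B) ⊃ A) ⊃ C): 0.45 ≤ 0.68, so result = 1
((((((((((B ⊃ C) ⊃ ¬B) ⊃ C) ⊃ ¬A) ⊃ A) ⊃ ¬A) ⊃ B) ⊃ A) ⊃ C) ⊃ A): 1 > 0.45, so result = 0.45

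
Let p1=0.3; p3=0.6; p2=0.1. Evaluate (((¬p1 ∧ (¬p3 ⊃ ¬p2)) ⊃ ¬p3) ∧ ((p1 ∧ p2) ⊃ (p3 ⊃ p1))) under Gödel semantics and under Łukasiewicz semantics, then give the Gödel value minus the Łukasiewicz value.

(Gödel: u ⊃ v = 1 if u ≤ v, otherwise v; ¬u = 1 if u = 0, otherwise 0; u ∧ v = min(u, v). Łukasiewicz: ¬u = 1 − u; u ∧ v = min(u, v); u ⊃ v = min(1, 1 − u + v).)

0.30

Gödel evaluation:
  ¬p1: Gödel ¬ of 0.3 = 0 (operand ≠ 0)
  ¬p3: Gödel ¬ of 0.6 = 0 (operand ≠ 0)
  ¬p2: Gödel ¬ of 0.1 = 0 (operand ≠ 0)
  (¬p3 ⊃ ¬p2): 0 ≤ 0, so result = 1
  (¬p1 ∧ (¬p3 ⊃ ¬p2)) = min(0, 1) = 0
  ¬p3: Gödel ¬ of 0.6 = 0 (operand ≠ 0)
  ((¬p1 ∧ (¬p3 ⊃ ¬p2)) ⊃ ¬p3): 0 ≤ 0, so result = 1
  (p1 ∧ p2) = min(0.3, 0.1) = 0.1
  (p3 ⊃ p1): 0.6 > 0.3, so result = 0.3
  ((p1 ∧ p2) ⊃ (p3 ⊃ p1)): 0.1 ≤ 0.3, so result = 1
  (((¬p1 ∧ (¬p3 ⊃ ¬p2)) ⊃ ¬p3) ∧ ((p1 ∧ p2) ⊃ (p3 ⊃ p1))) = min(1, 1) = 1
  Gödel value = 1
Łukasiewicz evaluation:
  ¬p1: Łukasiewicz ¬ gives 1 − 0.3 = 0.7
  ¬p3: Łukasiewicz ¬ gives 1 − 0.6 = 0.4
  ¬p2: Łukasiewicz ¬ gives 1 − 0.1 = 0.9
  (¬p3 ⊃ ¬p2): min(1, 1 − 0.4 + 0.9) = 1
  (¬p1 ∧ (¬p3 ⊃ ¬p2)) = min(0.7, 1) = 0.7
  ¬p3: Łukasiewicz ¬ gives 1 − 0.6 = 0.4
  ((¬p1 ∧ (¬p3 ⊃ ¬p2)) ⊃ ¬p3): min(1, 1 − 0.7 + 0.4) = 0.7
  (p1 ∧ p2) = min(0.3, 0.1) = 0.1
  (p3 ⊃ p1): min(1, 1 − 0.6 + 0.3) = 0.7
  ((p1 ∧ p2) ⊃ (p3 ⊃ p1)): min(1, 1 − 0.1 + 0.7) = 1
  (((¬p1 ∧ (¬p3 ⊃ ¬p2)) ⊃ ¬p3) ∧ ((p1 ∧ p2) ⊃ (p3 ⊃ p1))) = min(0.7, 1) = 0.7
  Łukasiewicz value = 0.7
Difference: 1 − 0.7 = 0.30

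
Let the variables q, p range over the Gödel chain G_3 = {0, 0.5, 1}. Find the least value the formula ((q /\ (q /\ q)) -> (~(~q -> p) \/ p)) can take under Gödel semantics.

The minimum is attained at q = 0.5, p = 0:
  (q /\ q) = min(0.5, 0.5) = 0.5
  (q /\ (q /\ q)) = min(0.5, 0.5) = 0.5
  ~q: Gödel ¬ of 0.5 = 0 (operand ≠ 0)
  (~q -> p): 0 ≤ 0, so result = 1
  ~(~q -> p): Gödel ¬ of 1 = 0 (operand ≠ 0)
  (~(~q -> p) \/ p) = max(0, 0) = 0
  ((q /\ (q /\ q)) -> (~(~q -> p) \/ p)): 0.5 > 0, so result = 0
Checking all 9 assignments confirms none give a value below 0.00.

0.00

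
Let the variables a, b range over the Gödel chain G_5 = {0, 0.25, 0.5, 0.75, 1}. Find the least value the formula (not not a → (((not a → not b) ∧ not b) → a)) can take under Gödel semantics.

0.25

The minimum is attained at a = 0.25, b = 0:
  not a: Gödel ¬ of 0.25 = 0 (operand ≠ 0)
  not not a: Gödel ¬ of 0 = 1 (operand is 0)
  not a: Gödel ¬ of 0.25 = 0 (operand ≠ 0)
  not b: Gödel ¬ of 0 = 1 (operand is 0)
  (not a → not b): 0 ≤ 1, so result = 1
  not b: Gödel ¬ of 0 = 1 (operand is 0)
  ((not a → not b) ∧ not b) = min(1, 1) = 1
  (((not a → not b) ∧ not b) → a): 1 > 0.25, so result = 0.25
  (not not a → (((not a → not b) ∧ not b) → a)): 1 > 0.25, so result = 0.25
Checking all 25 assignments confirms none give a value below 0.25.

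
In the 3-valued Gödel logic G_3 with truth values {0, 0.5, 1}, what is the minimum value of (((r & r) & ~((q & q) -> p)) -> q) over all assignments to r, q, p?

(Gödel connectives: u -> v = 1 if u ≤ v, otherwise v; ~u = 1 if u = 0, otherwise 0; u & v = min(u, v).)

0.50

The minimum is attained at r = 1, q = 0.5, p = 0:
  (r & r) = min(1, 1) = 1
  (q & q) = min(0.5, 0.5) = 0.5
  ((q & q) -> p): 0.5 > 0, so result = 0
  ~((q & q) -> p): Gödel ¬ of 0 = 1 (operand is 0)
  ((r & r) & ~((q & q) -> p)) = min(1, 1) = 1
  (((r & r) & ~((q & q) -> p)) -> q): 1 > 0.5, so result = 0.5
Checking all 27 assignments confirms none give a value below 0.50.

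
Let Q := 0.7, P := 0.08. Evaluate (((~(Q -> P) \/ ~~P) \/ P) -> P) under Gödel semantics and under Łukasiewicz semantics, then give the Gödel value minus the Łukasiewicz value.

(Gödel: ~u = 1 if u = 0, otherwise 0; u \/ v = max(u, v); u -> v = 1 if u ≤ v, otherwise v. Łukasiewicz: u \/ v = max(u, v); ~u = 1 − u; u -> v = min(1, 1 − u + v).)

-0.38

Gödel evaluation:
  (Q -> P): 0.7 > 0.08, so result = 0.08
  ~(Q -> P): Gödel ¬ of 0.08 = 0 (operand ≠ 0)
  ~P: Gödel ¬ of 0.08 = 0 (operand ≠ 0)
  ~~P: Gödel ¬ of 0 = 1 (operand is 0)
  (~(Q -> P) \/ ~~P) = max(0, 1) = 1
  ((~(Q -> P) \/ ~~P) \/ P) = max(1, 0.08) = 1
  (((~(Q -> P) \/ ~~P) \/ P) -> P): 1 > 0.08, so result = 0.08
  Gödel value = 0.08
Łukasiewicz evaluation:
  (Q -> P): min(1, 1 − 0.7 + 0.08) = 0.38
  ~(Q -> P): Łukasiewicz ¬ gives 1 − 0.38 = 0.62
  ~P: Łukasiewicz ¬ gives 1 − 0.08 = 0.92
  ~~P: Łukasiewicz ¬ gives 1 − 0.92 = 0.08
  (~(Q -> P) \/ ~~P) = max(0.62, 0.08) = 0.62
  ((~(Q -> P) \/ ~~P) \/ P) = max(0.62, 0.08) = 0.62
  (((~(Q -> P) \/ ~~P) \/ P) -> P): min(1, 1 − 0.62 + 0.08) = 0.46
  Łukasiewicz value = 0.46
Difference: 0.08 − 0.46 = -0.38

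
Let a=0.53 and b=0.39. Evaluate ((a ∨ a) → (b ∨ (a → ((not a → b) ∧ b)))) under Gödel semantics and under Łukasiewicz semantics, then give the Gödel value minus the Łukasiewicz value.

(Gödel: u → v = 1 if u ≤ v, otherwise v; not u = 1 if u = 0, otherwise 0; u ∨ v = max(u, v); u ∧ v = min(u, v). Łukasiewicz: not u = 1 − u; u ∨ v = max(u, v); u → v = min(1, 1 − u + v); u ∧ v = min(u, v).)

Gödel evaluation:
  (a ∨ a) = max(0.53, 0.53) = 0.53
  not a: Gödel ¬ of 0.53 = 0 (operand ≠ 0)
  (not a → b): 0 ≤ 0.39, so result = 1
  ((not a → b) ∧ b) = min(1, 0.39) = 0.39
  (a → ((not a → b) ∧ b)): 0.53 > 0.39, so result = 0.39
  (b ∨ (a → ((not a → b) ∧ b))) = max(0.39, 0.39) = 0.39
  ((a ∨ a) → (b ∨ (a → ((not a → b) ∧ b)))): 0.53 > 0.39, so result = 0.39
  Gödel value = 0.39
Łukasiewicz evaluation:
  (a ∨ a) = max(0.53, 0.53) = 0.53
  not a: Łukasiewicz ¬ gives 1 − 0.53 = 0.47
  (not a → b): min(1, 1 − 0.47 + 0.39) = 0.92
  ((not a → b) ∧ b) = min(0.92, 0.39) = 0.39
  (a → ((not a → b) ∧ b)): min(1, 1 − 0.53 + 0.39) = 0.86
  (b ∨ (a → ((not a → b) ∧ b))) = max(0.39, 0.86) = 0.86
  ((a ∨ a) → (b ∨ (a → ((not a → b) ∧ b)))): min(1, 1 − 0.53 + 0.86) = 1
  Łukasiewicz value = 1
Difference: 0.39 − 1 = -0.61

-0.61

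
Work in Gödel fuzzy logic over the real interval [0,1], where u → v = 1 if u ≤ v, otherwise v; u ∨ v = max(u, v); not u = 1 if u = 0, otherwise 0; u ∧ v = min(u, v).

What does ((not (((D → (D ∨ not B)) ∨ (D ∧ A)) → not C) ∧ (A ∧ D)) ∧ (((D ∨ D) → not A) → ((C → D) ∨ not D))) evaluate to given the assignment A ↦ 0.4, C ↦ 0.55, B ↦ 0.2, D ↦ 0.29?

0.29

not B: Gödel ¬ of 0.2 = 0 (operand ≠ 0)
(D ∨ not B) = max(0.29, 0) = 0.29
(D → (D ∨ not B)): 0.29 ≤ 0.29, so result = 1
(D ∧ A) = min(0.29, 0.4) = 0.29
((D → (D ∨ not B)) ∨ (D ∧ A)) = max(1, 0.29) = 1
not C: Gödel ¬ of 0.55 = 0 (operand ≠ 0)
(((D → (D ∨ not B)) ∨ (D ∧ A)) → not C): 1 > 0, so result = 0
not (((D → (D ∨ not B)) ∨ (D ∧ A)) → not C): Gödel ¬ of 0 = 1 (operand is 0)
(A ∧ D) = min(0.4, 0.29) = 0.29
(not (((D → (D ∨ not B)) ∨ (D ∧ A)) → not C) ∧ (A ∧ D)) = min(1, 0.29) = 0.29
(D ∨ D) = max(0.29, 0.29) = 0.29
not A: Gödel ¬ of 0.4 = 0 (operand ≠ 0)
((D ∨ D) → not A): 0.29 > 0, so result = 0
(C → D): 0.55 > 0.29, so result = 0.29
not D: Gödel ¬ of 0.29 = 0 (operand ≠ 0)
((C → D) ∨ not D) = max(0.29, 0) = 0.29
(((D ∨ D) → not A) → ((C → D) ∨ not D)): 0 ≤ 0.29, so result = 1
((not (((D → (D ∨ not B)) ∨ (D ∧ A)) → not C) ∧ (A ∧ D)) ∧ (((D ∨ D) → not A) → ((C → D) ∨ not D))) = min(0.29, 1) = 0.29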